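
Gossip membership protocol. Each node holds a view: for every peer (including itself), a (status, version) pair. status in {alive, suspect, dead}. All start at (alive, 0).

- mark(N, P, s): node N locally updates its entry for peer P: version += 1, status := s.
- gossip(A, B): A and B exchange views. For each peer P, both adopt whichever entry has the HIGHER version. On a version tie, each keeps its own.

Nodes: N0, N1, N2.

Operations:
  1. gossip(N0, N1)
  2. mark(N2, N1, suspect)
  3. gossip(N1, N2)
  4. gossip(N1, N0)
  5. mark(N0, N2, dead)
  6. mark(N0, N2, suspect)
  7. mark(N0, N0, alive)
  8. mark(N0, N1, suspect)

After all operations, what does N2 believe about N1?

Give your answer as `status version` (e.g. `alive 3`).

Answer: suspect 1

Derivation:
Op 1: gossip N0<->N1 -> N0.N0=(alive,v0) N0.N1=(alive,v0) N0.N2=(alive,v0) | N1.N0=(alive,v0) N1.N1=(alive,v0) N1.N2=(alive,v0)
Op 2: N2 marks N1=suspect -> (suspect,v1)
Op 3: gossip N1<->N2 -> N1.N0=(alive,v0) N1.N1=(suspect,v1) N1.N2=(alive,v0) | N2.N0=(alive,v0) N2.N1=(suspect,v1) N2.N2=(alive,v0)
Op 4: gossip N1<->N0 -> N1.N0=(alive,v0) N1.N1=(suspect,v1) N1.N2=(alive,v0) | N0.N0=(alive,v0) N0.N1=(suspect,v1) N0.N2=(alive,v0)
Op 5: N0 marks N2=dead -> (dead,v1)
Op 6: N0 marks N2=suspect -> (suspect,v2)
Op 7: N0 marks N0=alive -> (alive,v1)
Op 8: N0 marks N1=suspect -> (suspect,v2)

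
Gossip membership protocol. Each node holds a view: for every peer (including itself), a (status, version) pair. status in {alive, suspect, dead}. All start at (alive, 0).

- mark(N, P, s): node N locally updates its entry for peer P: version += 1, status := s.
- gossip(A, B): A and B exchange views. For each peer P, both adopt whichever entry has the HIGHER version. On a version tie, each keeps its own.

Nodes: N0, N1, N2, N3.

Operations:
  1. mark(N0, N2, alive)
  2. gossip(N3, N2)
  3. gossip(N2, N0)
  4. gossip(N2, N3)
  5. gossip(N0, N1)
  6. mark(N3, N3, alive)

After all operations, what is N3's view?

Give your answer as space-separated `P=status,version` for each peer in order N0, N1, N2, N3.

Op 1: N0 marks N2=alive -> (alive,v1)
Op 2: gossip N3<->N2 -> N3.N0=(alive,v0) N3.N1=(alive,v0) N3.N2=(alive,v0) N3.N3=(alive,v0) | N2.N0=(alive,v0) N2.N1=(alive,v0) N2.N2=(alive,v0) N2.N3=(alive,v0)
Op 3: gossip N2<->N0 -> N2.N0=(alive,v0) N2.N1=(alive,v0) N2.N2=(alive,v1) N2.N3=(alive,v0) | N0.N0=(alive,v0) N0.N1=(alive,v0) N0.N2=(alive,v1) N0.N3=(alive,v0)
Op 4: gossip N2<->N3 -> N2.N0=(alive,v0) N2.N1=(alive,v0) N2.N2=(alive,v1) N2.N3=(alive,v0) | N3.N0=(alive,v0) N3.N1=(alive,v0) N3.N2=(alive,v1) N3.N3=(alive,v0)
Op 5: gossip N0<->N1 -> N0.N0=(alive,v0) N0.N1=(alive,v0) N0.N2=(alive,v1) N0.N3=(alive,v0) | N1.N0=(alive,v0) N1.N1=(alive,v0) N1.N2=(alive,v1) N1.N3=(alive,v0)
Op 6: N3 marks N3=alive -> (alive,v1)

Answer: N0=alive,0 N1=alive,0 N2=alive,1 N3=alive,1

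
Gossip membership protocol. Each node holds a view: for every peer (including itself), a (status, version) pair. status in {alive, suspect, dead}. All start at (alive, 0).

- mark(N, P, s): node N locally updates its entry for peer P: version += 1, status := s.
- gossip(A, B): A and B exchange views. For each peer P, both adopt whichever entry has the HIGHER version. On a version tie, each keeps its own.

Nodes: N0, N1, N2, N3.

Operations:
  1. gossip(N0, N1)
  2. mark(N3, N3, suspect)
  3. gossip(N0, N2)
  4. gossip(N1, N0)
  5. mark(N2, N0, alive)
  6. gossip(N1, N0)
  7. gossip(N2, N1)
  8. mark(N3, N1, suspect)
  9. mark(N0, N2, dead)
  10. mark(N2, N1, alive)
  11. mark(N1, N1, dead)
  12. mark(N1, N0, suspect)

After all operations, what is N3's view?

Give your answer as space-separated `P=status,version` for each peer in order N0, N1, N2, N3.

Op 1: gossip N0<->N1 -> N0.N0=(alive,v0) N0.N1=(alive,v0) N0.N2=(alive,v0) N0.N3=(alive,v0) | N1.N0=(alive,v0) N1.N1=(alive,v0) N1.N2=(alive,v0) N1.N3=(alive,v0)
Op 2: N3 marks N3=suspect -> (suspect,v1)
Op 3: gossip N0<->N2 -> N0.N0=(alive,v0) N0.N1=(alive,v0) N0.N2=(alive,v0) N0.N3=(alive,v0) | N2.N0=(alive,v0) N2.N1=(alive,v0) N2.N2=(alive,v0) N2.N3=(alive,v0)
Op 4: gossip N1<->N0 -> N1.N0=(alive,v0) N1.N1=(alive,v0) N1.N2=(alive,v0) N1.N3=(alive,v0) | N0.N0=(alive,v0) N0.N1=(alive,v0) N0.N2=(alive,v0) N0.N3=(alive,v0)
Op 5: N2 marks N0=alive -> (alive,v1)
Op 6: gossip N1<->N0 -> N1.N0=(alive,v0) N1.N1=(alive,v0) N1.N2=(alive,v0) N1.N3=(alive,v0) | N0.N0=(alive,v0) N0.N1=(alive,v0) N0.N2=(alive,v0) N0.N3=(alive,v0)
Op 7: gossip N2<->N1 -> N2.N0=(alive,v1) N2.N1=(alive,v0) N2.N2=(alive,v0) N2.N3=(alive,v0) | N1.N0=(alive,v1) N1.N1=(alive,v0) N1.N2=(alive,v0) N1.N3=(alive,v0)
Op 8: N3 marks N1=suspect -> (suspect,v1)
Op 9: N0 marks N2=dead -> (dead,v1)
Op 10: N2 marks N1=alive -> (alive,v1)
Op 11: N1 marks N1=dead -> (dead,v1)
Op 12: N1 marks N0=suspect -> (suspect,v2)

Answer: N0=alive,0 N1=suspect,1 N2=alive,0 N3=suspect,1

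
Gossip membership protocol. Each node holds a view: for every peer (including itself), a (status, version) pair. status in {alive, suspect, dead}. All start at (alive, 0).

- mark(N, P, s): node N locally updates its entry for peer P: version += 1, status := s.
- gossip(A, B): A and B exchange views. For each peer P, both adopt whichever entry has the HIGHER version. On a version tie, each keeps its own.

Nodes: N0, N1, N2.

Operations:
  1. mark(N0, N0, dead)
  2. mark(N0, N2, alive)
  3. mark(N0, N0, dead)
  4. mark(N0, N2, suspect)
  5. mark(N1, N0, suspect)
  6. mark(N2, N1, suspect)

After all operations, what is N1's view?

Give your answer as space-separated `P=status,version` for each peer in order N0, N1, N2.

Op 1: N0 marks N0=dead -> (dead,v1)
Op 2: N0 marks N2=alive -> (alive,v1)
Op 3: N0 marks N0=dead -> (dead,v2)
Op 4: N0 marks N2=suspect -> (suspect,v2)
Op 5: N1 marks N0=suspect -> (suspect,v1)
Op 6: N2 marks N1=suspect -> (suspect,v1)

Answer: N0=suspect,1 N1=alive,0 N2=alive,0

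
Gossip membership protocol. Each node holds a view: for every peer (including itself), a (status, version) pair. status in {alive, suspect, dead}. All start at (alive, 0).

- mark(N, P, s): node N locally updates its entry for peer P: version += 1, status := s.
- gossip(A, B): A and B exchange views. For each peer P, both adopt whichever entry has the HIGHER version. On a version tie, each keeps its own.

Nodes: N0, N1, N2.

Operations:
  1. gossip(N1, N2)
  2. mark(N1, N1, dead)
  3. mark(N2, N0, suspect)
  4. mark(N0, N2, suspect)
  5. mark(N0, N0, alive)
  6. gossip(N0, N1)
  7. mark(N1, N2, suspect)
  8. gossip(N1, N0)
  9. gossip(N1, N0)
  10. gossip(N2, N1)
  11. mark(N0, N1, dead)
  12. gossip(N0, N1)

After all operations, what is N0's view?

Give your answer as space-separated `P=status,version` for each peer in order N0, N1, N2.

Op 1: gossip N1<->N2 -> N1.N0=(alive,v0) N1.N1=(alive,v0) N1.N2=(alive,v0) | N2.N0=(alive,v0) N2.N1=(alive,v0) N2.N2=(alive,v0)
Op 2: N1 marks N1=dead -> (dead,v1)
Op 3: N2 marks N0=suspect -> (suspect,v1)
Op 4: N0 marks N2=suspect -> (suspect,v1)
Op 5: N0 marks N0=alive -> (alive,v1)
Op 6: gossip N0<->N1 -> N0.N0=(alive,v1) N0.N1=(dead,v1) N0.N2=(suspect,v1) | N1.N0=(alive,v1) N1.N1=(dead,v1) N1.N2=(suspect,v1)
Op 7: N1 marks N2=suspect -> (suspect,v2)
Op 8: gossip N1<->N0 -> N1.N0=(alive,v1) N1.N1=(dead,v1) N1.N2=(suspect,v2) | N0.N0=(alive,v1) N0.N1=(dead,v1) N0.N2=(suspect,v2)
Op 9: gossip N1<->N0 -> N1.N0=(alive,v1) N1.N1=(dead,v1) N1.N2=(suspect,v2) | N0.N0=(alive,v1) N0.N1=(dead,v1) N0.N2=(suspect,v2)
Op 10: gossip N2<->N1 -> N2.N0=(suspect,v1) N2.N1=(dead,v1) N2.N2=(suspect,v2) | N1.N0=(alive,v1) N1.N1=(dead,v1) N1.N2=(suspect,v2)
Op 11: N0 marks N1=dead -> (dead,v2)
Op 12: gossip N0<->N1 -> N0.N0=(alive,v1) N0.N1=(dead,v2) N0.N2=(suspect,v2) | N1.N0=(alive,v1) N1.N1=(dead,v2) N1.N2=(suspect,v2)

Answer: N0=alive,1 N1=dead,2 N2=suspect,2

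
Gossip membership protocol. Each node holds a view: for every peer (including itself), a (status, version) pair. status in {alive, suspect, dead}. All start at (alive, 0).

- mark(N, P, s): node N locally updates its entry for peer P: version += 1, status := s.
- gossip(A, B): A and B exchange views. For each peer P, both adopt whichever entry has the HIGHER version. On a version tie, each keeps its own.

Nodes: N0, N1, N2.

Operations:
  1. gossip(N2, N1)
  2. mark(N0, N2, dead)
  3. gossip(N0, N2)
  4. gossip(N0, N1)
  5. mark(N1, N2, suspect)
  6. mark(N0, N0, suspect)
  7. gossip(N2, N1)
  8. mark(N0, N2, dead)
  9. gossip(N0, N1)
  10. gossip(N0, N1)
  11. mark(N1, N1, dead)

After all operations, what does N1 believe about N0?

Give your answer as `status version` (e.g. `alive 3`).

Answer: suspect 1

Derivation:
Op 1: gossip N2<->N1 -> N2.N0=(alive,v0) N2.N1=(alive,v0) N2.N2=(alive,v0) | N1.N0=(alive,v0) N1.N1=(alive,v0) N1.N2=(alive,v0)
Op 2: N0 marks N2=dead -> (dead,v1)
Op 3: gossip N0<->N2 -> N0.N0=(alive,v0) N0.N1=(alive,v0) N0.N2=(dead,v1) | N2.N0=(alive,v0) N2.N1=(alive,v0) N2.N2=(dead,v1)
Op 4: gossip N0<->N1 -> N0.N0=(alive,v0) N0.N1=(alive,v0) N0.N2=(dead,v1) | N1.N0=(alive,v0) N1.N1=(alive,v0) N1.N2=(dead,v1)
Op 5: N1 marks N2=suspect -> (suspect,v2)
Op 6: N0 marks N0=suspect -> (suspect,v1)
Op 7: gossip N2<->N1 -> N2.N0=(alive,v0) N2.N1=(alive,v0) N2.N2=(suspect,v2) | N1.N0=(alive,v0) N1.N1=(alive,v0) N1.N2=(suspect,v2)
Op 8: N0 marks N2=dead -> (dead,v2)
Op 9: gossip N0<->N1 -> N0.N0=(suspect,v1) N0.N1=(alive,v0) N0.N2=(dead,v2) | N1.N0=(suspect,v1) N1.N1=(alive,v0) N1.N2=(suspect,v2)
Op 10: gossip N0<->N1 -> N0.N0=(suspect,v1) N0.N1=(alive,v0) N0.N2=(dead,v2) | N1.N0=(suspect,v1) N1.N1=(alive,v0) N1.N2=(suspect,v2)
Op 11: N1 marks N1=dead -> (dead,v1)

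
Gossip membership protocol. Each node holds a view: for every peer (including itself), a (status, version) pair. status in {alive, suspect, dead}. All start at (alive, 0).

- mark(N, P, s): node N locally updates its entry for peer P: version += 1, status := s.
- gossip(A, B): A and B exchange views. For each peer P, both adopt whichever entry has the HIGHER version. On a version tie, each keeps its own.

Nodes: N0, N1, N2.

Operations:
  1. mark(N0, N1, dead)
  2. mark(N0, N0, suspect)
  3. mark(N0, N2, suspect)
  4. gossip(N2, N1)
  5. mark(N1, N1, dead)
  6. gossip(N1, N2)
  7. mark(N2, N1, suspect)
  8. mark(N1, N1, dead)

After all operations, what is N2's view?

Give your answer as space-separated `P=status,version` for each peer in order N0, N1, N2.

Op 1: N0 marks N1=dead -> (dead,v1)
Op 2: N0 marks N0=suspect -> (suspect,v1)
Op 3: N0 marks N2=suspect -> (suspect,v1)
Op 4: gossip N2<->N1 -> N2.N0=(alive,v0) N2.N1=(alive,v0) N2.N2=(alive,v0) | N1.N0=(alive,v0) N1.N1=(alive,v0) N1.N2=(alive,v0)
Op 5: N1 marks N1=dead -> (dead,v1)
Op 6: gossip N1<->N2 -> N1.N0=(alive,v0) N1.N1=(dead,v1) N1.N2=(alive,v0) | N2.N0=(alive,v0) N2.N1=(dead,v1) N2.N2=(alive,v0)
Op 7: N2 marks N1=suspect -> (suspect,v2)
Op 8: N1 marks N1=dead -> (dead,v2)

Answer: N0=alive,0 N1=suspect,2 N2=alive,0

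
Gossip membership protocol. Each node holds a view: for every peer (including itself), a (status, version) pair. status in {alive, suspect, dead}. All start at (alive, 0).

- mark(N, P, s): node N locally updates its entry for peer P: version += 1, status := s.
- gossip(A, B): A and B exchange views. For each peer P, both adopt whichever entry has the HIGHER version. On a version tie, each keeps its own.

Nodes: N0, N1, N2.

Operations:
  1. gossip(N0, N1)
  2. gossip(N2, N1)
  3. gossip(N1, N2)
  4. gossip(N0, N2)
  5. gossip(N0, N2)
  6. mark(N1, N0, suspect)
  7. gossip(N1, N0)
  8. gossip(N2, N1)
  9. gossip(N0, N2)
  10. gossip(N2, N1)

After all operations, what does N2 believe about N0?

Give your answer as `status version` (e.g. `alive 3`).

Op 1: gossip N0<->N1 -> N0.N0=(alive,v0) N0.N1=(alive,v0) N0.N2=(alive,v0) | N1.N0=(alive,v0) N1.N1=(alive,v0) N1.N2=(alive,v0)
Op 2: gossip N2<->N1 -> N2.N0=(alive,v0) N2.N1=(alive,v0) N2.N2=(alive,v0) | N1.N0=(alive,v0) N1.N1=(alive,v0) N1.N2=(alive,v0)
Op 3: gossip N1<->N2 -> N1.N0=(alive,v0) N1.N1=(alive,v0) N1.N2=(alive,v0) | N2.N0=(alive,v0) N2.N1=(alive,v0) N2.N2=(alive,v0)
Op 4: gossip N0<->N2 -> N0.N0=(alive,v0) N0.N1=(alive,v0) N0.N2=(alive,v0) | N2.N0=(alive,v0) N2.N1=(alive,v0) N2.N2=(alive,v0)
Op 5: gossip N0<->N2 -> N0.N0=(alive,v0) N0.N1=(alive,v0) N0.N2=(alive,v0) | N2.N0=(alive,v0) N2.N1=(alive,v0) N2.N2=(alive,v0)
Op 6: N1 marks N0=suspect -> (suspect,v1)
Op 7: gossip N1<->N0 -> N1.N0=(suspect,v1) N1.N1=(alive,v0) N1.N2=(alive,v0) | N0.N0=(suspect,v1) N0.N1=(alive,v0) N0.N2=(alive,v0)
Op 8: gossip N2<->N1 -> N2.N0=(suspect,v1) N2.N1=(alive,v0) N2.N2=(alive,v0) | N1.N0=(suspect,v1) N1.N1=(alive,v0) N1.N2=(alive,v0)
Op 9: gossip N0<->N2 -> N0.N0=(suspect,v1) N0.N1=(alive,v0) N0.N2=(alive,v0) | N2.N0=(suspect,v1) N2.N1=(alive,v0) N2.N2=(alive,v0)
Op 10: gossip N2<->N1 -> N2.N0=(suspect,v1) N2.N1=(alive,v0) N2.N2=(alive,v0) | N1.N0=(suspect,v1) N1.N1=(alive,v0) N1.N2=(alive,v0)

Answer: suspect 1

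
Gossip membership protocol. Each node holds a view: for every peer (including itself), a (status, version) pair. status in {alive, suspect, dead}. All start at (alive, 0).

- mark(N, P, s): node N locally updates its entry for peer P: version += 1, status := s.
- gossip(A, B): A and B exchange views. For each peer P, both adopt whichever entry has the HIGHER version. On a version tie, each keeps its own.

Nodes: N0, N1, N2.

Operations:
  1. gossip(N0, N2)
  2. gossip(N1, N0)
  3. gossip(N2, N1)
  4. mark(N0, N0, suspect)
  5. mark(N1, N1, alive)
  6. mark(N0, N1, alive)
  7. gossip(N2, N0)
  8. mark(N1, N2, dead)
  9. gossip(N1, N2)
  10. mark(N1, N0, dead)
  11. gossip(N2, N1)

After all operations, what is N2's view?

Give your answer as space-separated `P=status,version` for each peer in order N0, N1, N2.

Answer: N0=dead,2 N1=alive,1 N2=dead,1

Derivation:
Op 1: gossip N0<->N2 -> N0.N0=(alive,v0) N0.N1=(alive,v0) N0.N2=(alive,v0) | N2.N0=(alive,v0) N2.N1=(alive,v0) N2.N2=(alive,v0)
Op 2: gossip N1<->N0 -> N1.N0=(alive,v0) N1.N1=(alive,v0) N1.N2=(alive,v0) | N0.N0=(alive,v0) N0.N1=(alive,v0) N0.N2=(alive,v0)
Op 3: gossip N2<->N1 -> N2.N0=(alive,v0) N2.N1=(alive,v0) N2.N2=(alive,v0) | N1.N0=(alive,v0) N1.N1=(alive,v0) N1.N2=(alive,v0)
Op 4: N0 marks N0=suspect -> (suspect,v1)
Op 5: N1 marks N1=alive -> (alive,v1)
Op 6: N0 marks N1=alive -> (alive,v1)
Op 7: gossip N2<->N0 -> N2.N0=(suspect,v1) N2.N1=(alive,v1) N2.N2=(alive,v0) | N0.N0=(suspect,v1) N0.N1=(alive,v1) N0.N2=(alive,v0)
Op 8: N1 marks N2=dead -> (dead,v1)
Op 9: gossip N1<->N2 -> N1.N0=(suspect,v1) N1.N1=(alive,v1) N1.N2=(dead,v1) | N2.N0=(suspect,v1) N2.N1=(alive,v1) N2.N2=(dead,v1)
Op 10: N1 marks N0=dead -> (dead,v2)
Op 11: gossip N2<->N1 -> N2.N0=(dead,v2) N2.N1=(alive,v1) N2.N2=(dead,v1) | N1.N0=(dead,v2) N1.N1=(alive,v1) N1.N2=(dead,v1)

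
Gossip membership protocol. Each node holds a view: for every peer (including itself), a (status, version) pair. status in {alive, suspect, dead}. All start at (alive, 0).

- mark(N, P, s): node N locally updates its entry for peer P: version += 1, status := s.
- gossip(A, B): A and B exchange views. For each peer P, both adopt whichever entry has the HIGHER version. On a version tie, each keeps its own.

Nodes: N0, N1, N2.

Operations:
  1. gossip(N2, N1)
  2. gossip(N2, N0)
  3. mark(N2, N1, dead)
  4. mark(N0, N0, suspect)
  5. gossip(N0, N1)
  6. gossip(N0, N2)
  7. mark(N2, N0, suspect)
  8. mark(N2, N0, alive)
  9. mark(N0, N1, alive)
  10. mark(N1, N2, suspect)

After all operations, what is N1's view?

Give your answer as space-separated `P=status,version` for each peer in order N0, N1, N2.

Answer: N0=suspect,1 N1=alive,0 N2=suspect,1

Derivation:
Op 1: gossip N2<->N1 -> N2.N0=(alive,v0) N2.N1=(alive,v0) N2.N2=(alive,v0) | N1.N0=(alive,v0) N1.N1=(alive,v0) N1.N2=(alive,v0)
Op 2: gossip N2<->N0 -> N2.N0=(alive,v0) N2.N1=(alive,v0) N2.N2=(alive,v0) | N0.N0=(alive,v0) N0.N1=(alive,v0) N0.N2=(alive,v0)
Op 3: N2 marks N1=dead -> (dead,v1)
Op 4: N0 marks N0=suspect -> (suspect,v1)
Op 5: gossip N0<->N1 -> N0.N0=(suspect,v1) N0.N1=(alive,v0) N0.N2=(alive,v0) | N1.N0=(suspect,v1) N1.N1=(alive,v0) N1.N2=(alive,v0)
Op 6: gossip N0<->N2 -> N0.N0=(suspect,v1) N0.N1=(dead,v1) N0.N2=(alive,v0) | N2.N0=(suspect,v1) N2.N1=(dead,v1) N2.N2=(alive,v0)
Op 7: N2 marks N0=suspect -> (suspect,v2)
Op 8: N2 marks N0=alive -> (alive,v3)
Op 9: N0 marks N1=alive -> (alive,v2)
Op 10: N1 marks N2=suspect -> (suspect,v1)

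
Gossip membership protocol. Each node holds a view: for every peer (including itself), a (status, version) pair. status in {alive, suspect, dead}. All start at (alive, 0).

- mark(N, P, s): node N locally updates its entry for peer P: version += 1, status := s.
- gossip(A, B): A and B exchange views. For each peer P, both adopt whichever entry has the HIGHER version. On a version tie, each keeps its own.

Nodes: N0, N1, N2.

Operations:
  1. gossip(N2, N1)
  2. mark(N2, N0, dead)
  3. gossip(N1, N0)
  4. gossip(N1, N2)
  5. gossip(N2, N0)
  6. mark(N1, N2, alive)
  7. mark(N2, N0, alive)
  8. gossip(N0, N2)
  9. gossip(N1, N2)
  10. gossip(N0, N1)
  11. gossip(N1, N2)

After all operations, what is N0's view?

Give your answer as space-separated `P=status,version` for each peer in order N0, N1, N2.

Op 1: gossip N2<->N1 -> N2.N0=(alive,v0) N2.N1=(alive,v0) N2.N2=(alive,v0) | N1.N0=(alive,v0) N1.N1=(alive,v0) N1.N2=(alive,v0)
Op 2: N2 marks N0=dead -> (dead,v1)
Op 3: gossip N1<->N0 -> N1.N0=(alive,v0) N1.N1=(alive,v0) N1.N2=(alive,v0) | N0.N0=(alive,v0) N0.N1=(alive,v0) N0.N2=(alive,v0)
Op 4: gossip N1<->N2 -> N1.N0=(dead,v1) N1.N1=(alive,v0) N1.N2=(alive,v0) | N2.N0=(dead,v1) N2.N1=(alive,v0) N2.N2=(alive,v0)
Op 5: gossip N2<->N0 -> N2.N0=(dead,v1) N2.N1=(alive,v0) N2.N2=(alive,v0) | N0.N0=(dead,v1) N0.N1=(alive,v0) N0.N2=(alive,v0)
Op 6: N1 marks N2=alive -> (alive,v1)
Op 7: N2 marks N0=alive -> (alive,v2)
Op 8: gossip N0<->N2 -> N0.N0=(alive,v2) N0.N1=(alive,v0) N0.N2=(alive,v0) | N2.N0=(alive,v2) N2.N1=(alive,v0) N2.N2=(alive,v0)
Op 9: gossip N1<->N2 -> N1.N0=(alive,v2) N1.N1=(alive,v0) N1.N2=(alive,v1) | N2.N0=(alive,v2) N2.N1=(alive,v0) N2.N2=(alive,v1)
Op 10: gossip N0<->N1 -> N0.N0=(alive,v2) N0.N1=(alive,v0) N0.N2=(alive,v1) | N1.N0=(alive,v2) N1.N1=(alive,v0) N1.N2=(alive,v1)
Op 11: gossip N1<->N2 -> N1.N0=(alive,v2) N1.N1=(alive,v0) N1.N2=(alive,v1) | N2.N0=(alive,v2) N2.N1=(alive,v0) N2.N2=(alive,v1)

Answer: N0=alive,2 N1=alive,0 N2=alive,1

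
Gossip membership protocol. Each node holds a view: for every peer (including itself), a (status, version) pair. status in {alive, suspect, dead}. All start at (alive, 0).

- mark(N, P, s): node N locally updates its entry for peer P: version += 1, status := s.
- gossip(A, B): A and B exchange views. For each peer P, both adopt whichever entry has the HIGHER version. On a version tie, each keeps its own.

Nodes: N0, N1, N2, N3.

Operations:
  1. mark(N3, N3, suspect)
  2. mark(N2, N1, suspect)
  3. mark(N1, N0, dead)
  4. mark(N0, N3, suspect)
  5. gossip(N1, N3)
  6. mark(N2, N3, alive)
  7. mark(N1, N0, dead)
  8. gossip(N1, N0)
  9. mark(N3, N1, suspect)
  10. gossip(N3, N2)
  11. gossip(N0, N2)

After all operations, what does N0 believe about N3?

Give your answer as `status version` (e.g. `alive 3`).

Op 1: N3 marks N3=suspect -> (suspect,v1)
Op 2: N2 marks N1=suspect -> (suspect,v1)
Op 3: N1 marks N0=dead -> (dead,v1)
Op 4: N0 marks N3=suspect -> (suspect,v1)
Op 5: gossip N1<->N3 -> N1.N0=(dead,v1) N1.N1=(alive,v0) N1.N2=(alive,v0) N1.N3=(suspect,v1) | N3.N0=(dead,v1) N3.N1=(alive,v0) N3.N2=(alive,v0) N3.N3=(suspect,v1)
Op 6: N2 marks N3=alive -> (alive,v1)
Op 7: N1 marks N0=dead -> (dead,v2)
Op 8: gossip N1<->N0 -> N1.N0=(dead,v2) N1.N1=(alive,v0) N1.N2=(alive,v0) N1.N3=(suspect,v1) | N0.N0=(dead,v2) N0.N1=(alive,v0) N0.N2=(alive,v0) N0.N3=(suspect,v1)
Op 9: N3 marks N1=suspect -> (suspect,v1)
Op 10: gossip N3<->N2 -> N3.N0=(dead,v1) N3.N1=(suspect,v1) N3.N2=(alive,v0) N3.N3=(suspect,v1) | N2.N0=(dead,v1) N2.N1=(suspect,v1) N2.N2=(alive,v0) N2.N3=(alive,v1)
Op 11: gossip N0<->N2 -> N0.N0=(dead,v2) N0.N1=(suspect,v1) N0.N2=(alive,v0) N0.N3=(suspect,v1) | N2.N0=(dead,v2) N2.N1=(suspect,v1) N2.N2=(alive,v0) N2.N3=(alive,v1)

Answer: suspect 1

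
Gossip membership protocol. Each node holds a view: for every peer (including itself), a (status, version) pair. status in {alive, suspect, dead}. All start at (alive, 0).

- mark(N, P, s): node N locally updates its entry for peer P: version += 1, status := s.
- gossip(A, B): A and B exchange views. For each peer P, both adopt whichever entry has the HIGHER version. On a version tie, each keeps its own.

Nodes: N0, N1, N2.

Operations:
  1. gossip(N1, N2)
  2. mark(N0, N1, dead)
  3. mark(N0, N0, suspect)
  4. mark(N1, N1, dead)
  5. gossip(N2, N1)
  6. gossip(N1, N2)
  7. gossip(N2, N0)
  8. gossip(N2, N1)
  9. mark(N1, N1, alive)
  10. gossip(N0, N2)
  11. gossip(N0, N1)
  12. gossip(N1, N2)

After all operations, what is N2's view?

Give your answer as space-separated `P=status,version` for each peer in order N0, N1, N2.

Op 1: gossip N1<->N2 -> N1.N0=(alive,v0) N1.N1=(alive,v0) N1.N2=(alive,v0) | N2.N0=(alive,v0) N2.N1=(alive,v0) N2.N2=(alive,v0)
Op 2: N0 marks N1=dead -> (dead,v1)
Op 3: N0 marks N0=suspect -> (suspect,v1)
Op 4: N1 marks N1=dead -> (dead,v1)
Op 5: gossip N2<->N1 -> N2.N0=(alive,v0) N2.N1=(dead,v1) N2.N2=(alive,v0) | N1.N0=(alive,v0) N1.N1=(dead,v1) N1.N2=(alive,v0)
Op 6: gossip N1<->N2 -> N1.N0=(alive,v0) N1.N1=(dead,v1) N1.N2=(alive,v0) | N2.N0=(alive,v0) N2.N1=(dead,v1) N2.N2=(alive,v0)
Op 7: gossip N2<->N0 -> N2.N0=(suspect,v1) N2.N1=(dead,v1) N2.N2=(alive,v0) | N0.N0=(suspect,v1) N0.N1=(dead,v1) N0.N2=(alive,v0)
Op 8: gossip N2<->N1 -> N2.N0=(suspect,v1) N2.N1=(dead,v1) N2.N2=(alive,v0) | N1.N0=(suspect,v1) N1.N1=(dead,v1) N1.N2=(alive,v0)
Op 9: N1 marks N1=alive -> (alive,v2)
Op 10: gossip N0<->N2 -> N0.N0=(suspect,v1) N0.N1=(dead,v1) N0.N2=(alive,v0) | N2.N0=(suspect,v1) N2.N1=(dead,v1) N2.N2=(alive,v0)
Op 11: gossip N0<->N1 -> N0.N0=(suspect,v1) N0.N1=(alive,v2) N0.N2=(alive,v0) | N1.N0=(suspect,v1) N1.N1=(alive,v2) N1.N2=(alive,v0)
Op 12: gossip N1<->N2 -> N1.N0=(suspect,v1) N1.N1=(alive,v2) N1.N2=(alive,v0) | N2.N0=(suspect,v1) N2.N1=(alive,v2) N2.N2=(alive,v0)

Answer: N0=suspect,1 N1=alive,2 N2=alive,0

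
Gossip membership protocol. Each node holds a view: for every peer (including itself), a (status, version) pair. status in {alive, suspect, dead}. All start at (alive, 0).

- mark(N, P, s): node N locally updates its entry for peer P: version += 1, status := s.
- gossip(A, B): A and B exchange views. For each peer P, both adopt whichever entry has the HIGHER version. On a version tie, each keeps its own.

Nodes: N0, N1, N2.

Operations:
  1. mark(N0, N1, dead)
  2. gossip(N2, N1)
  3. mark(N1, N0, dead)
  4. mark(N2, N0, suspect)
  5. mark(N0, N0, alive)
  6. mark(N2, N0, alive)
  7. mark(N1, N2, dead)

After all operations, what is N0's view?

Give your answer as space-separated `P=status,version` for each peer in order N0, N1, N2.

Answer: N0=alive,1 N1=dead,1 N2=alive,0

Derivation:
Op 1: N0 marks N1=dead -> (dead,v1)
Op 2: gossip N2<->N1 -> N2.N0=(alive,v0) N2.N1=(alive,v0) N2.N2=(alive,v0) | N1.N0=(alive,v0) N1.N1=(alive,v0) N1.N2=(alive,v0)
Op 3: N1 marks N0=dead -> (dead,v1)
Op 4: N2 marks N0=suspect -> (suspect,v1)
Op 5: N0 marks N0=alive -> (alive,v1)
Op 6: N2 marks N0=alive -> (alive,v2)
Op 7: N1 marks N2=dead -> (dead,v1)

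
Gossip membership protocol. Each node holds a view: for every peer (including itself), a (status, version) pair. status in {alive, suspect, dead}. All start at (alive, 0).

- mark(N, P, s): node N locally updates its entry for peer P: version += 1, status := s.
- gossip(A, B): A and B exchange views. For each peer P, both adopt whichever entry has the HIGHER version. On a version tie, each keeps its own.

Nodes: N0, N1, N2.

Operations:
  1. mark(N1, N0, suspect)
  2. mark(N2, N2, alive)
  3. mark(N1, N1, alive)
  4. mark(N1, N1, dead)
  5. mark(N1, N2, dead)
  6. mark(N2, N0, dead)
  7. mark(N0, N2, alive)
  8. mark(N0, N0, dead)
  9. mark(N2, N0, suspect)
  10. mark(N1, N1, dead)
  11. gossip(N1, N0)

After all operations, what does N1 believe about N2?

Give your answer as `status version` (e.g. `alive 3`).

Answer: dead 1

Derivation:
Op 1: N1 marks N0=suspect -> (suspect,v1)
Op 2: N2 marks N2=alive -> (alive,v1)
Op 3: N1 marks N1=alive -> (alive,v1)
Op 4: N1 marks N1=dead -> (dead,v2)
Op 5: N1 marks N2=dead -> (dead,v1)
Op 6: N2 marks N0=dead -> (dead,v1)
Op 7: N0 marks N2=alive -> (alive,v1)
Op 8: N0 marks N0=dead -> (dead,v1)
Op 9: N2 marks N0=suspect -> (suspect,v2)
Op 10: N1 marks N1=dead -> (dead,v3)
Op 11: gossip N1<->N0 -> N1.N0=(suspect,v1) N1.N1=(dead,v3) N1.N2=(dead,v1) | N0.N0=(dead,v1) N0.N1=(dead,v3) N0.N2=(alive,v1)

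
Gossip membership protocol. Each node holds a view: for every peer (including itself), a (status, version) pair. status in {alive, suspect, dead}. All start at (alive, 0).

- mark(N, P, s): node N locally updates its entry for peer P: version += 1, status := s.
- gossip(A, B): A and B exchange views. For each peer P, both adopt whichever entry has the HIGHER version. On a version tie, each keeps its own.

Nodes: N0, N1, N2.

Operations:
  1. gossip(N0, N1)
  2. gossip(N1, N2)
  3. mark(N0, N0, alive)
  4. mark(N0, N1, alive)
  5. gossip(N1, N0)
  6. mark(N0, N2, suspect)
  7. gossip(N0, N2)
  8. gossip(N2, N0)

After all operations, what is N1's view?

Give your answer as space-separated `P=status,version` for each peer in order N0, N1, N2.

Answer: N0=alive,1 N1=alive,1 N2=alive,0

Derivation:
Op 1: gossip N0<->N1 -> N0.N0=(alive,v0) N0.N1=(alive,v0) N0.N2=(alive,v0) | N1.N0=(alive,v0) N1.N1=(alive,v0) N1.N2=(alive,v0)
Op 2: gossip N1<->N2 -> N1.N0=(alive,v0) N1.N1=(alive,v0) N1.N2=(alive,v0) | N2.N0=(alive,v0) N2.N1=(alive,v0) N2.N2=(alive,v0)
Op 3: N0 marks N0=alive -> (alive,v1)
Op 4: N0 marks N1=alive -> (alive,v1)
Op 5: gossip N1<->N0 -> N1.N0=(alive,v1) N1.N1=(alive,v1) N1.N2=(alive,v0) | N0.N0=(alive,v1) N0.N1=(alive,v1) N0.N2=(alive,v0)
Op 6: N0 marks N2=suspect -> (suspect,v1)
Op 7: gossip N0<->N2 -> N0.N0=(alive,v1) N0.N1=(alive,v1) N0.N2=(suspect,v1) | N2.N0=(alive,v1) N2.N1=(alive,v1) N2.N2=(suspect,v1)
Op 8: gossip N2<->N0 -> N2.N0=(alive,v1) N2.N1=(alive,v1) N2.N2=(suspect,v1) | N0.N0=(alive,v1) N0.N1=(alive,v1) N0.N2=(suspect,v1)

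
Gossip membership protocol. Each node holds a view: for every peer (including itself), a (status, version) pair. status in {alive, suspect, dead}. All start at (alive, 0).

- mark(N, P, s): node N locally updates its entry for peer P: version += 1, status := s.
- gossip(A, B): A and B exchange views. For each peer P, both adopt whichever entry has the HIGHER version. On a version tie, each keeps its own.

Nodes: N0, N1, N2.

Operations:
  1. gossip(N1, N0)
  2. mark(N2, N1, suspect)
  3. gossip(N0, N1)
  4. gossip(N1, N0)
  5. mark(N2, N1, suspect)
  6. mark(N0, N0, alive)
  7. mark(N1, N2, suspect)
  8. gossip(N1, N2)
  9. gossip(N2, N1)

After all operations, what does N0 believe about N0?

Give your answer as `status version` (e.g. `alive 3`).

Op 1: gossip N1<->N0 -> N1.N0=(alive,v0) N1.N1=(alive,v0) N1.N2=(alive,v0) | N0.N0=(alive,v0) N0.N1=(alive,v0) N0.N2=(alive,v0)
Op 2: N2 marks N1=suspect -> (suspect,v1)
Op 3: gossip N0<->N1 -> N0.N0=(alive,v0) N0.N1=(alive,v0) N0.N2=(alive,v0) | N1.N0=(alive,v0) N1.N1=(alive,v0) N1.N2=(alive,v0)
Op 4: gossip N1<->N0 -> N1.N0=(alive,v0) N1.N1=(alive,v0) N1.N2=(alive,v0) | N0.N0=(alive,v0) N0.N1=(alive,v0) N0.N2=(alive,v0)
Op 5: N2 marks N1=suspect -> (suspect,v2)
Op 6: N0 marks N0=alive -> (alive,v1)
Op 7: N1 marks N2=suspect -> (suspect,v1)
Op 8: gossip N1<->N2 -> N1.N0=(alive,v0) N1.N1=(suspect,v2) N1.N2=(suspect,v1) | N2.N0=(alive,v0) N2.N1=(suspect,v2) N2.N2=(suspect,v1)
Op 9: gossip N2<->N1 -> N2.N0=(alive,v0) N2.N1=(suspect,v2) N2.N2=(suspect,v1) | N1.N0=(alive,v0) N1.N1=(suspect,v2) N1.N2=(suspect,v1)

Answer: alive 1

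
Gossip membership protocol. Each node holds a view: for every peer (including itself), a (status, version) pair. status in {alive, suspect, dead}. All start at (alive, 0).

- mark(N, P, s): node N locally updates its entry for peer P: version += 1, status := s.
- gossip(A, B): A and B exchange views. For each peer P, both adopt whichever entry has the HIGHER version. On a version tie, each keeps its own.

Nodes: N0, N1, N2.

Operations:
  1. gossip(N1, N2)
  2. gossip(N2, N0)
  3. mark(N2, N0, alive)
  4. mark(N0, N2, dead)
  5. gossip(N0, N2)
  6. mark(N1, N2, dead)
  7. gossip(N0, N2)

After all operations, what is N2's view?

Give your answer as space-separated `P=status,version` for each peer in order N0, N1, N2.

Answer: N0=alive,1 N1=alive,0 N2=dead,1

Derivation:
Op 1: gossip N1<->N2 -> N1.N0=(alive,v0) N1.N1=(alive,v0) N1.N2=(alive,v0) | N2.N0=(alive,v0) N2.N1=(alive,v0) N2.N2=(alive,v0)
Op 2: gossip N2<->N0 -> N2.N0=(alive,v0) N2.N1=(alive,v0) N2.N2=(alive,v0) | N0.N0=(alive,v0) N0.N1=(alive,v0) N0.N2=(alive,v0)
Op 3: N2 marks N0=alive -> (alive,v1)
Op 4: N0 marks N2=dead -> (dead,v1)
Op 5: gossip N0<->N2 -> N0.N0=(alive,v1) N0.N1=(alive,v0) N0.N2=(dead,v1) | N2.N0=(alive,v1) N2.N1=(alive,v0) N2.N2=(dead,v1)
Op 6: N1 marks N2=dead -> (dead,v1)
Op 7: gossip N0<->N2 -> N0.N0=(alive,v1) N0.N1=(alive,v0) N0.N2=(dead,v1) | N2.N0=(alive,v1) N2.N1=(alive,v0) N2.N2=(dead,v1)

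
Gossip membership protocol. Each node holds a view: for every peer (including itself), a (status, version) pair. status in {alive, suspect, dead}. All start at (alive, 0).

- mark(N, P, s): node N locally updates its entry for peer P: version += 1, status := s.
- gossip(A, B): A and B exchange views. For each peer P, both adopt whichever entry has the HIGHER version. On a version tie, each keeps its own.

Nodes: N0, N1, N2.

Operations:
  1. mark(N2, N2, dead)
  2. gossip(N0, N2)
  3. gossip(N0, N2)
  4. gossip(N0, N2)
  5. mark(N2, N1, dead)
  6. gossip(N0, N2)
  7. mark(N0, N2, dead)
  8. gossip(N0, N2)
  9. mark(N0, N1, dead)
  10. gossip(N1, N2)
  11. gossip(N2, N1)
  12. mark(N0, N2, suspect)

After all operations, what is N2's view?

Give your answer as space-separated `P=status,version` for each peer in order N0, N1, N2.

Answer: N0=alive,0 N1=dead,1 N2=dead,2

Derivation:
Op 1: N2 marks N2=dead -> (dead,v1)
Op 2: gossip N0<->N2 -> N0.N0=(alive,v0) N0.N1=(alive,v0) N0.N2=(dead,v1) | N2.N0=(alive,v0) N2.N1=(alive,v0) N2.N2=(dead,v1)
Op 3: gossip N0<->N2 -> N0.N0=(alive,v0) N0.N1=(alive,v0) N0.N2=(dead,v1) | N2.N0=(alive,v0) N2.N1=(alive,v0) N2.N2=(dead,v1)
Op 4: gossip N0<->N2 -> N0.N0=(alive,v0) N0.N1=(alive,v0) N0.N2=(dead,v1) | N2.N0=(alive,v0) N2.N1=(alive,v0) N2.N2=(dead,v1)
Op 5: N2 marks N1=dead -> (dead,v1)
Op 6: gossip N0<->N2 -> N0.N0=(alive,v0) N0.N1=(dead,v1) N0.N2=(dead,v1) | N2.N0=(alive,v0) N2.N1=(dead,v1) N2.N2=(dead,v1)
Op 7: N0 marks N2=dead -> (dead,v2)
Op 8: gossip N0<->N2 -> N0.N0=(alive,v0) N0.N1=(dead,v1) N0.N2=(dead,v2) | N2.N0=(alive,v0) N2.N1=(dead,v1) N2.N2=(dead,v2)
Op 9: N0 marks N1=dead -> (dead,v2)
Op 10: gossip N1<->N2 -> N1.N0=(alive,v0) N1.N1=(dead,v1) N1.N2=(dead,v2) | N2.N0=(alive,v0) N2.N1=(dead,v1) N2.N2=(dead,v2)
Op 11: gossip N2<->N1 -> N2.N0=(alive,v0) N2.N1=(dead,v1) N2.N2=(dead,v2) | N1.N0=(alive,v0) N1.N1=(dead,v1) N1.N2=(dead,v2)
Op 12: N0 marks N2=suspect -> (suspect,v3)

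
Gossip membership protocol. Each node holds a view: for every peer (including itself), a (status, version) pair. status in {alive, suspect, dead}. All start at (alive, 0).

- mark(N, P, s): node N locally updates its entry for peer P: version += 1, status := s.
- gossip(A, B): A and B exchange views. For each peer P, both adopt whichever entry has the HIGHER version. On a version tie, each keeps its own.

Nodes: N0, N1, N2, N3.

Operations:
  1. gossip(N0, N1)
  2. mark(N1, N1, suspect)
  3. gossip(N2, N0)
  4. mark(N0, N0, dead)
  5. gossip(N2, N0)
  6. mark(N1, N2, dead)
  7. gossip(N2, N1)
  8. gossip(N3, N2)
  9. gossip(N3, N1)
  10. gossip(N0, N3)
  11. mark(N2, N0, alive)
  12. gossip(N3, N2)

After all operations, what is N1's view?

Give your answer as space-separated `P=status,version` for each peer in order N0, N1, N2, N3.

Answer: N0=dead,1 N1=suspect,1 N2=dead,1 N3=alive,0

Derivation:
Op 1: gossip N0<->N1 -> N0.N0=(alive,v0) N0.N1=(alive,v0) N0.N2=(alive,v0) N0.N3=(alive,v0) | N1.N0=(alive,v0) N1.N1=(alive,v0) N1.N2=(alive,v0) N1.N3=(alive,v0)
Op 2: N1 marks N1=suspect -> (suspect,v1)
Op 3: gossip N2<->N0 -> N2.N0=(alive,v0) N2.N1=(alive,v0) N2.N2=(alive,v0) N2.N3=(alive,v0) | N0.N0=(alive,v0) N0.N1=(alive,v0) N0.N2=(alive,v0) N0.N3=(alive,v0)
Op 4: N0 marks N0=dead -> (dead,v1)
Op 5: gossip N2<->N0 -> N2.N0=(dead,v1) N2.N1=(alive,v0) N2.N2=(alive,v0) N2.N3=(alive,v0) | N0.N0=(dead,v1) N0.N1=(alive,v0) N0.N2=(alive,v0) N0.N3=(alive,v0)
Op 6: N1 marks N2=dead -> (dead,v1)
Op 7: gossip N2<->N1 -> N2.N0=(dead,v1) N2.N1=(suspect,v1) N2.N2=(dead,v1) N2.N3=(alive,v0) | N1.N0=(dead,v1) N1.N1=(suspect,v1) N1.N2=(dead,v1) N1.N3=(alive,v0)
Op 8: gossip N3<->N2 -> N3.N0=(dead,v1) N3.N1=(suspect,v1) N3.N2=(dead,v1) N3.N3=(alive,v0) | N2.N0=(dead,v1) N2.N1=(suspect,v1) N2.N2=(dead,v1) N2.N3=(alive,v0)
Op 9: gossip N3<->N1 -> N3.N0=(dead,v1) N3.N1=(suspect,v1) N3.N2=(dead,v1) N3.N3=(alive,v0) | N1.N0=(dead,v1) N1.N1=(suspect,v1) N1.N2=(dead,v1) N1.N3=(alive,v0)
Op 10: gossip N0<->N3 -> N0.N0=(dead,v1) N0.N1=(suspect,v1) N0.N2=(dead,v1) N0.N3=(alive,v0) | N3.N0=(dead,v1) N3.N1=(suspect,v1) N3.N2=(dead,v1) N3.N3=(alive,v0)
Op 11: N2 marks N0=alive -> (alive,v2)
Op 12: gossip N3<->N2 -> N3.N0=(alive,v2) N3.N1=(suspect,v1) N3.N2=(dead,v1) N3.N3=(alive,v0) | N2.N0=(alive,v2) N2.N1=(suspect,v1) N2.N2=(dead,v1) N2.N3=(alive,v0)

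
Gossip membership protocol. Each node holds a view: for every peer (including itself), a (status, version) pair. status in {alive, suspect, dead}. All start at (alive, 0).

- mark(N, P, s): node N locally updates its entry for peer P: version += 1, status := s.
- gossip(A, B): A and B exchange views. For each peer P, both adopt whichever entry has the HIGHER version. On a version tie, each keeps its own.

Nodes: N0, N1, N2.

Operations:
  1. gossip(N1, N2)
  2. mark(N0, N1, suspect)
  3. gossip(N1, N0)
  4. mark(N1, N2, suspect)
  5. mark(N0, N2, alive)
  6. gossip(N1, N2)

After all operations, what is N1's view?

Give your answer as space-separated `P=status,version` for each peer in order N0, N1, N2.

Op 1: gossip N1<->N2 -> N1.N0=(alive,v0) N1.N1=(alive,v0) N1.N2=(alive,v0) | N2.N0=(alive,v0) N2.N1=(alive,v0) N2.N2=(alive,v0)
Op 2: N0 marks N1=suspect -> (suspect,v1)
Op 3: gossip N1<->N0 -> N1.N0=(alive,v0) N1.N1=(suspect,v1) N1.N2=(alive,v0) | N0.N0=(alive,v0) N0.N1=(suspect,v1) N0.N2=(alive,v0)
Op 4: N1 marks N2=suspect -> (suspect,v1)
Op 5: N0 marks N2=alive -> (alive,v1)
Op 6: gossip N1<->N2 -> N1.N0=(alive,v0) N1.N1=(suspect,v1) N1.N2=(suspect,v1) | N2.N0=(alive,v0) N2.N1=(suspect,v1) N2.N2=(suspect,v1)

Answer: N0=alive,0 N1=suspect,1 N2=suspect,1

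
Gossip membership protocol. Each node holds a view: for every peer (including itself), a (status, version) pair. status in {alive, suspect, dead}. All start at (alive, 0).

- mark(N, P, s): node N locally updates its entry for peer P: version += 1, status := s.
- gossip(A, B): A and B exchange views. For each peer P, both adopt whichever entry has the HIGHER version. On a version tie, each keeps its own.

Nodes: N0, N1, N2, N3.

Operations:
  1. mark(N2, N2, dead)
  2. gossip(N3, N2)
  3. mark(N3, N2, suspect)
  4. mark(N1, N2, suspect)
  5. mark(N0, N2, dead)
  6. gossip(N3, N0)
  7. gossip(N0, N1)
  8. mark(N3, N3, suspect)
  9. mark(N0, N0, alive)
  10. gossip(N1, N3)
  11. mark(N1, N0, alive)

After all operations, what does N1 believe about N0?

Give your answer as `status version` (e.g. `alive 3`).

Answer: alive 1

Derivation:
Op 1: N2 marks N2=dead -> (dead,v1)
Op 2: gossip N3<->N2 -> N3.N0=(alive,v0) N3.N1=(alive,v0) N3.N2=(dead,v1) N3.N3=(alive,v0) | N2.N0=(alive,v0) N2.N1=(alive,v0) N2.N2=(dead,v1) N2.N3=(alive,v0)
Op 3: N3 marks N2=suspect -> (suspect,v2)
Op 4: N1 marks N2=suspect -> (suspect,v1)
Op 5: N0 marks N2=dead -> (dead,v1)
Op 6: gossip N3<->N0 -> N3.N0=(alive,v0) N3.N1=(alive,v0) N3.N2=(suspect,v2) N3.N3=(alive,v0) | N0.N0=(alive,v0) N0.N1=(alive,v0) N0.N2=(suspect,v2) N0.N3=(alive,v0)
Op 7: gossip N0<->N1 -> N0.N0=(alive,v0) N0.N1=(alive,v0) N0.N2=(suspect,v2) N0.N3=(alive,v0) | N1.N0=(alive,v0) N1.N1=(alive,v0) N1.N2=(suspect,v2) N1.N3=(alive,v0)
Op 8: N3 marks N3=suspect -> (suspect,v1)
Op 9: N0 marks N0=alive -> (alive,v1)
Op 10: gossip N1<->N3 -> N1.N0=(alive,v0) N1.N1=(alive,v0) N1.N2=(suspect,v2) N1.N3=(suspect,v1) | N3.N0=(alive,v0) N3.N1=(alive,v0) N3.N2=(suspect,v2) N3.N3=(suspect,v1)
Op 11: N1 marks N0=alive -> (alive,v1)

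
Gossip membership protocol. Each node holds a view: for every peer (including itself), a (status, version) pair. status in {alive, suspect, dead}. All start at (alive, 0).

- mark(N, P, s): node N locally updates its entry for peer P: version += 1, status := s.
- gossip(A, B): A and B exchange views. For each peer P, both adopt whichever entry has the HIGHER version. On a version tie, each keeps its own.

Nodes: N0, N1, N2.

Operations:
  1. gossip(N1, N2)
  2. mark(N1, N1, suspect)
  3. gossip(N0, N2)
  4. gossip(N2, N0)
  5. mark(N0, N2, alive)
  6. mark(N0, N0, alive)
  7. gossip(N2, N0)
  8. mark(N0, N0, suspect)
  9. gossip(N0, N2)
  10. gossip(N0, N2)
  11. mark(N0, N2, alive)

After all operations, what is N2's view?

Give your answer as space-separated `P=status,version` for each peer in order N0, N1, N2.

Op 1: gossip N1<->N2 -> N1.N0=(alive,v0) N1.N1=(alive,v0) N1.N2=(alive,v0) | N2.N0=(alive,v0) N2.N1=(alive,v0) N2.N2=(alive,v0)
Op 2: N1 marks N1=suspect -> (suspect,v1)
Op 3: gossip N0<->N2 -> N0.N0=(alive,v0) N0.N1=(alive,v0) N0.N2=(alive,v0) | N2.N0=(alive,v0) N2.N1=(alive,v0) N2.N2=(alive,v0)
Op 4: gossip N2<->N0 -> N2.N0=(alive,v0) N2.N1=(alive,v0) N2.N2=(alive,v0) | N0.N0=(alive,v0) N0.N1=(alive,v0) N0.N2=(alive,v0)
Op 5: N0 marks N2=alive -> (alive,v1)
Op 6: N0 marks N0=alive -> (alive,v1)
Op 7: gossip N2<->N0 -> N2.N0=(alive,v1) N2.N1=(alive,v0) N2.N2=(alive,v1) | N0.N0=(alive,v1) N0.N1=(alive,v0) N0.N2=(alive,v1)
Op 8: N0 marks N0=suspect -> (suspect,v2)
Op 9: gossip N0<->N2 -> N0.N0=(suspect,v2) N0.N1=(alive,v0) N0.N2=(alive,v1) | N2.N0=(suspect,v2) N2.N1=(alive,v0) N2.N2=(alive,v1)
Op 10: gossip N0<->N2 -> N0.N0=(suspect,v2) N0.N1=(alive,v0) N0.N2=(alive,v1) | N2.N0=(suspect,v2) N2.N1=(alive,v0) N2.N2=(alive,v1)
Op 11: N0 marks N2=alive -> (alive,v2)

Answer: N0=suspect,2 N1=alive,0 N2=alive,1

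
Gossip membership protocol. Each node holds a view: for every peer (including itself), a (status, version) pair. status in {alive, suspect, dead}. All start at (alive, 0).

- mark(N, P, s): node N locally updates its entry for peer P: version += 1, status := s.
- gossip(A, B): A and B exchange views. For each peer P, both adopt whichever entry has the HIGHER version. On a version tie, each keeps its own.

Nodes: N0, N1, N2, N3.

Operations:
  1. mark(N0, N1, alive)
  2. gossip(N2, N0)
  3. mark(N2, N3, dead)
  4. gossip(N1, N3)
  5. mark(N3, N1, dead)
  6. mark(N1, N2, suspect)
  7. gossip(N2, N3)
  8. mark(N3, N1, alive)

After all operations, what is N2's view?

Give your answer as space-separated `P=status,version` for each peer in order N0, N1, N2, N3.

Op 1: N0 marks N1=alive -> (alive,v1)
Op 2: gossip N2<->N0 -> N2.N0=(alive,v0) N2.N1=(alive,v1) N2.N2=(alive,v0) N2.N3=(alive,v0) | N0.N0=(alive,v0) N0.N1=(alive,v1) N0.N2=(alive,v0) N0.N3=(alive,v0)
Op 3: N2 marks N3=dead -> (dead,v1)
Op 4: gossip N1<->N3 -> N1.N0=(alive,v0) N1.N1=(alive,v0) N1.N2=(alive,v0) N1.N3=(alive,v0) | N3.N0=(alive,v0) N3.N1=(alive,v0) N3.N2=(alive,v0) N3.N3=(alive,v0)
Op 5: N3 marks N1=dead -> (dead,v1)
Op 6: N1 marks N2=suspect -> (suspect,v1)
Op 7: gossip N2<->N3 -> N2.N0=(alive,v0) N2.N1=(alive,v1) N2.N2=(alive,v0) N2.N3=(dead,v1) | N3.N0=(alive,v0) N3.N1=(dead,v1) N3.N2=(alive,v0) N3.N3=(dead,v1)
Op 8: N3 marks N1=alive -> (alive,v2)

Answer: N0=alive,0 N1=alive,1 N2=alive,0 N3=dead,1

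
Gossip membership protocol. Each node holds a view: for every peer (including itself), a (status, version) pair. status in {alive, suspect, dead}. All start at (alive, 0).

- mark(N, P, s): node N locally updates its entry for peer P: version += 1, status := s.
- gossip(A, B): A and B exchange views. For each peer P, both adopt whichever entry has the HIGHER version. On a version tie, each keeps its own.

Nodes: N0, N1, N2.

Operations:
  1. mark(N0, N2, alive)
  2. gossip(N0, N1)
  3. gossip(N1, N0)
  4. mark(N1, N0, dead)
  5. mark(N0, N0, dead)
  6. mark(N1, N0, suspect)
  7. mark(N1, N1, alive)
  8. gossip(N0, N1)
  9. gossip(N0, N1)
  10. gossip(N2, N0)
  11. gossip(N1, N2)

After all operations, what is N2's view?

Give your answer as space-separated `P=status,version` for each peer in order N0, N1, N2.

Op 1: N0 marks N2=alive -> (alive,v1)
Op 2: gossip N0<->N1 -> N0.N0=(alive,v0) N0.N1=(alive,v0) N0.N2=(alive,v1) | N1.N0=(alive,v0) N1.N1=(alive,v0) N1.N2=(alive,v1)
Op 3: gossip N1<->N0 -> N1.N0=(alive,v0) N1.N1=(alive,v0) N1.N2=(alive,v1) | N0.N0=(alive,v0) N0.N1=(alive,v0) N0.N2=(alive,v1)
Op 4: N1 marks N0=dead -> (dead,v1)
Op 5: N0 marks N0=dead -> (dead,v1)
Op 6: N1 marks N0=suspect -> (suspect,v2)
Op 7: N1 marks N1=alive -> (alive,v1)
Op 8: gossip N0<->N1 -> N0.N0=(suspect,v2) N0.N1=(alive,v1) N0.N2=(alive,v1) | N1.N0=(suspect,v2) N1.N1=(alive,v1) N1.N2=(alive,v1)
Op 9: gossip N0<->N1 -> N0.N0=(suspect,v2) N0.N1=(alive,v1) N0.N2=(alive,v1) | N1.N0=(suspect,v2) N1.N1=(alive,v1) N1.N2=(alive,v1)
Op 10: gossip N2<->N0 -> N2.N0=(suspect,v2) N2.N1=(alive,v1) N2.N2=(alive,v1) | N0.N0=(suspect,v2) N0.N1=(alive,v1) N0.N2=(alive,v1)
Op 11: gossip N1<->N2 -> N1.N0=(suspect,v2) N1.N1=(alive,v1) N1.N2=(alive,v1) | N2.N0=(suspect,v2) N2.N1=(alive,v1) N2.N2=(alive,v1)

Answer: N0=suspect,2 N1=alive,1 N2=alive,1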